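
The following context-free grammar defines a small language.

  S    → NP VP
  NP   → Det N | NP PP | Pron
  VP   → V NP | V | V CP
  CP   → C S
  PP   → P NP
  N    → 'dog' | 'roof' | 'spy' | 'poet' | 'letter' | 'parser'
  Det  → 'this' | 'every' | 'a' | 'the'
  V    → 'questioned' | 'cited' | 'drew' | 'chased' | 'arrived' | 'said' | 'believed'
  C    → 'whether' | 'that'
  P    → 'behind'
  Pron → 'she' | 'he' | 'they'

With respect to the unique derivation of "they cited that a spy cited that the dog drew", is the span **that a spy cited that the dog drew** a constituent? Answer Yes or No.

[S [NP [Pron they]] [VP [V cited] [CP [C that] [S [NP [Det a] [N spy]] [VP [V cited] [CP [C that] [S [NP [Det the] [N dog]] [VP [V drew]]]]]]]]]
The words 'that a spy cited that the dog drew' are exhaustively dominated by a single CP node (built by CP → C S), so they form a constituent.

Yes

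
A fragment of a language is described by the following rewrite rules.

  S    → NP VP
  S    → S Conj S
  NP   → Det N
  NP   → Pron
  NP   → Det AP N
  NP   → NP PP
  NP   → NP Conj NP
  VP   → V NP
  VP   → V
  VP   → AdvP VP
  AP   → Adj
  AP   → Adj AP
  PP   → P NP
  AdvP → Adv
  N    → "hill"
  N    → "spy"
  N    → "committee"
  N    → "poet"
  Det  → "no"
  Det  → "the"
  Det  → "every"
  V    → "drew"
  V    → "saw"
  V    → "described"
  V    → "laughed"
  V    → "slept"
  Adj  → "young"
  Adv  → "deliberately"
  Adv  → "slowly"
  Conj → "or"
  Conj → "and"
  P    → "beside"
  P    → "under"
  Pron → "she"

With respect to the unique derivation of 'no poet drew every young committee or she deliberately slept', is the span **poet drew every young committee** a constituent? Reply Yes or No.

No

[S [S [NP [Det no] [N poet]] [VP [V drew] [NP [Det every] [AP [Adj young]] [N committee]]]] [Conj or] [S [NP [Pron she]] [VP [AdvP [Adv deliberately]] [VP [V slept]]]]]
The smallest constituent containing 'poet drew every young committee' is the S spanning 'no poet drew every young committee'; no single node in the tree dominates exactly the given words.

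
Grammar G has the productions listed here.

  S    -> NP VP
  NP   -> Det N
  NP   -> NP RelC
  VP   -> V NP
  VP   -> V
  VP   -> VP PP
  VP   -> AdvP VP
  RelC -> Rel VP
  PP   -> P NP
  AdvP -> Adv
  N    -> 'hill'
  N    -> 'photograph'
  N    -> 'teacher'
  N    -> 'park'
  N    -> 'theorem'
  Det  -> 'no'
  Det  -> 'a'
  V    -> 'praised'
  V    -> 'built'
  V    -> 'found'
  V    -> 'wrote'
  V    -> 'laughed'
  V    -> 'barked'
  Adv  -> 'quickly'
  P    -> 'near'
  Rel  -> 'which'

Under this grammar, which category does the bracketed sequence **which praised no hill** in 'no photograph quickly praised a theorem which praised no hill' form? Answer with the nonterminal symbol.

[S [NP [Det no] [N photograph]] [VP [AdvP [Adv quickly]] [VP [V praised] [NP [NP [Det a] [N theorem]] [RelC [Rel which] [VP [V praised] [NP [Det no] [N hill]]]]]]]]
The span 'which praised no hill' is the RelC node built by RelC → Rel VP.

RelC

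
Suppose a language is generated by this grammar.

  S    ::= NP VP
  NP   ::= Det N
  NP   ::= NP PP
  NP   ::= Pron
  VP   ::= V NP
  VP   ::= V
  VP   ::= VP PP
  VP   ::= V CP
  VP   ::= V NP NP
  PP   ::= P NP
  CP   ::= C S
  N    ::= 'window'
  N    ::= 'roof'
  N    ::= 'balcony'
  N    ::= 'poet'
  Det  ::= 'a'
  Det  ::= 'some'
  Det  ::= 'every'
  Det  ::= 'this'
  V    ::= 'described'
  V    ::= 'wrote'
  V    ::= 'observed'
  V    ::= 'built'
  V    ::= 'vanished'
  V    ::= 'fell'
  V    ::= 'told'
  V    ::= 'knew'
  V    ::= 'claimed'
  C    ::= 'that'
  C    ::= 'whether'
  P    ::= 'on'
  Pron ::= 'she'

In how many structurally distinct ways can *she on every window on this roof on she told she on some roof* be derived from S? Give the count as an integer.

Two of the 10 distinct bracketings:
[S [NP [NP [Pron she]] [PP [P on] [NP [NP [Det every] [N window]] [PP [P on] [NP [NP [Det this] [N roof]] [PP [P on] [NP [Pron she]]]]]]]] [VP [V told] [NP [NP [Pron she]] [PP [P on] [NP [Det some] [N roof]]]]]]
[S [NP [NP [Pron she]] [PP [P on] [NP [NP [Det every] [N window]] [PP [P on] [NP [NP [Det this] [N roof]] [PP [P on] [NP [Pron she]]]]]]]] [VP [VP [V told] [NP [Pron she]]] [PP [P on] [NP [Det some] [N roof]]]]]
The difference turns on whether VP → VP PP is used at the relevant span, versus an alternative expansion of VP.

10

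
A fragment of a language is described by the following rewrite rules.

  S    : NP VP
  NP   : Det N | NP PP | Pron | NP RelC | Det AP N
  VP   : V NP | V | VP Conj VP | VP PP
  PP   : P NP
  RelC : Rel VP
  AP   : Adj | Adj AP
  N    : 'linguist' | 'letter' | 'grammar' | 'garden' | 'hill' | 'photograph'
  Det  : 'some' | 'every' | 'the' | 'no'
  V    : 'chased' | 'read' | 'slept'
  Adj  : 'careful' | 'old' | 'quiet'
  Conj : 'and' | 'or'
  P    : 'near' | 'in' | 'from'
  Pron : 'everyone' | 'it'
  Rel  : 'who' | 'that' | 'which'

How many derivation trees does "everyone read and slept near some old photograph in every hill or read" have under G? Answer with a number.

Two of the 7 distinct bracketings:
[S [NP [Pron everyone]] [VP [VP [V read]] [Conj and] [VP [VP [VP [V slept]] [PP [P near] [NP [NP [Det some] [AP [Adj old]] [N photograph]] [PP [P in] [NP [Det every] [N hill]]]]]] [Conj or] [VP [V read]]]]]
[S [NP [Pron everyone]] [VP [VP [V read]] [Conj and] [VP [VP [VP [VP [V slept]] [PP [P near] [NP [Det some] [AP [Adj old]] [N photograph]]]] [PP [P in] [NP [Det every] [N hill]]]] [Conj or] [VP [V read]]]]]
The difference turns on whether NP → NP PP is used at the relevant span, versus an alternative expansion of NP.

7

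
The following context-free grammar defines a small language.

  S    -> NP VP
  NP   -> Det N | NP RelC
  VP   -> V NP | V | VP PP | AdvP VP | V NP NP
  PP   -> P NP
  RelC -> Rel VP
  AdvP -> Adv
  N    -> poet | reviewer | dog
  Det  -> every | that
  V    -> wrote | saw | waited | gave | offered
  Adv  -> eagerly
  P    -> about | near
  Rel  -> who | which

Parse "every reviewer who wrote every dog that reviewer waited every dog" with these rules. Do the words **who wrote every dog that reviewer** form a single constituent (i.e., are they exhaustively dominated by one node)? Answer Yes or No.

Yes

[S [NP [NP [Det every] [N reviewer]] [RelC [Rel who] [VP [V wrote] [NP [Det every] [N dog]] [NP [Det that] [N reviewer]]]]] [VP [V waited] [NP [Det every] [N dog]]]]
The words 'who wrote every dog that reviewer' are exhaustively dominated by a single RelC node (built by RelC → Rel VP), so they form a constituent.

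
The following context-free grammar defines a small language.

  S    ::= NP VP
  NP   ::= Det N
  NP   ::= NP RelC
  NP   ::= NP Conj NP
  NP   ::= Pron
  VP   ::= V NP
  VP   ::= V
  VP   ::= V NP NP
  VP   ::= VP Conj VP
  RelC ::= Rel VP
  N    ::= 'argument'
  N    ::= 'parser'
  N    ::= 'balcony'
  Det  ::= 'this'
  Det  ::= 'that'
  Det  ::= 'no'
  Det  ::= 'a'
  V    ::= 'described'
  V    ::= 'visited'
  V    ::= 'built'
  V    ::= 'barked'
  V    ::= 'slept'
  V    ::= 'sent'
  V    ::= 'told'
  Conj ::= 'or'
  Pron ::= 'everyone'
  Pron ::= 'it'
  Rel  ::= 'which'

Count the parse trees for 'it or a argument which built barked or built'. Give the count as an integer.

2

The two bracketings:
[S [NP [NP [NP [Pron it]] [Conj or] [NP [Det a] [N argument]]] [RelC [Rel which] [VP [V built]]]] [VP [VP [V barked]] [Conj or] [VP [V built]]]]
[S [NP [NP [Pron it]] [Conj or] [NP [NP [Det a] [N argument]] [RelC [Rel which] [VP [V built]]]]] [VP [VP [V barked]] [Conj or] [VP [V built]]]]
The trees differ in how a recursive rule is bracketed over the same span.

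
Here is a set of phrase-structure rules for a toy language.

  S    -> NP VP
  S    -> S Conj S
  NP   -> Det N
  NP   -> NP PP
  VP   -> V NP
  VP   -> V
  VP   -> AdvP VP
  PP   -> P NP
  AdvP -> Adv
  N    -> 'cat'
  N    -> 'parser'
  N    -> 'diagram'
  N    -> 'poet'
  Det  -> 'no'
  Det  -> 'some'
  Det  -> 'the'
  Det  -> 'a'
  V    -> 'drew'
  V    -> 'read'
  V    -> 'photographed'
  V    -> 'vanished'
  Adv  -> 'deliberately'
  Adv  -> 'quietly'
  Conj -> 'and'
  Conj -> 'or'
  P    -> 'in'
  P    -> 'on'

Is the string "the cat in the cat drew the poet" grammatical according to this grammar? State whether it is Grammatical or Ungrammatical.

Grammatical

[S [NP [NP [Det the] [N cat]] [PP [P in] [NP [Det the] [N cat]]]] [VP [V drew] [NP [Det the] [N poet]]]]
Every word is introduced by a lexical rule and the phrasal rules combine the resulting categories into a single S.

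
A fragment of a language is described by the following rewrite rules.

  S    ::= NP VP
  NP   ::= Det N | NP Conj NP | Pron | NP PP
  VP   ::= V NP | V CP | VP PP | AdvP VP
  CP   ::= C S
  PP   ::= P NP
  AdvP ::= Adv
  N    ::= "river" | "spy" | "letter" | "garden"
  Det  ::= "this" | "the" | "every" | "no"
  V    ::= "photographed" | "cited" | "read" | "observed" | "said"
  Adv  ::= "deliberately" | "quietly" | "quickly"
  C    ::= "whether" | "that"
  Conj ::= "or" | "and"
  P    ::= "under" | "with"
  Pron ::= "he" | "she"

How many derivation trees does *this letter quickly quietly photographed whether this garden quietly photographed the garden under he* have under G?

6

Two of the 6 distinct bracketings:
[S [NP [Det this] [N letter]] [VP [VP [AdvP [Adv quickly]] [VP [AdvP [Adv quietly]] [VP [V photographed] [CP [C whether] [S [NP [Det this] [N garden]] [VP [AdvP [Adv quietly]] [VP [V photographed] [NP [Det the] [N garden]]]]]]]]] [PP [P under] [NP [Pron he]]]]]
[S [NP [Det this] [N letter]] [VP [AdvP [Adv quickly]] [VP [VP [AdvP [Adv quietly]] [VP [V photographed] [CP [C whether] [S [NP [Det this] [N garden]] [VP [AdvP [Adv quietly]] [VP [V photographed] [NP [Det the] [N garden]]]]]]]] [PP [P under] [NP [Pron he]]]]]]
The trees differ in how a recursive rule is bracketed over the same span.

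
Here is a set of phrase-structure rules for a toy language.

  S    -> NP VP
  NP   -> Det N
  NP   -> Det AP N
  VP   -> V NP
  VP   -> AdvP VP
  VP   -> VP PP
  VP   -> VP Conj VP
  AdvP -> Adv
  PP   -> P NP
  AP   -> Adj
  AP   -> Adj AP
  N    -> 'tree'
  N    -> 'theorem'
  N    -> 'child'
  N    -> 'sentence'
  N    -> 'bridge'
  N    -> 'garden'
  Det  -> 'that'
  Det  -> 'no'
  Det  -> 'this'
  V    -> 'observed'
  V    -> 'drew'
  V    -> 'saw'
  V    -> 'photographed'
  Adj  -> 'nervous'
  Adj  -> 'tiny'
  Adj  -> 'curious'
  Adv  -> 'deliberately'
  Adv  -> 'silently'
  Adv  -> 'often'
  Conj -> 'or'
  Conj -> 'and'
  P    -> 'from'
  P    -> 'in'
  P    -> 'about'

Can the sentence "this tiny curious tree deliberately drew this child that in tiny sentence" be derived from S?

An N word can never sit immediately before a Det word in any string this grammar generates, so the substring 'child that' rules out a derivation.

Ungrammatical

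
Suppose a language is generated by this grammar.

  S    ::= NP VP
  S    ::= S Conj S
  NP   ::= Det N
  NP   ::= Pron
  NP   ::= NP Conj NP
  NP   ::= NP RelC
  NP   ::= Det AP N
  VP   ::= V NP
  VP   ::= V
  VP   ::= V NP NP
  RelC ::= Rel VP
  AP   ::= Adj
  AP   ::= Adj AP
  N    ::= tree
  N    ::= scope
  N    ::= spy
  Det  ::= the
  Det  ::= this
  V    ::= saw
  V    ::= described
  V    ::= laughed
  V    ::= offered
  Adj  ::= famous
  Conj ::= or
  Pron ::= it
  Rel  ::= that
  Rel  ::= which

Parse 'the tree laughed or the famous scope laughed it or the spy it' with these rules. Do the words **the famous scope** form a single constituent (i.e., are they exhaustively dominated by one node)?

[S [S [NP [Det the] [N tree]] [VP [V laughed]]] [Conj or] [S [NP [Det the] [AP [Adj famous]] [N scope]] [VP [V laughed] [NP [NP [Pron it]] [Conj or] [NP [Det the] [N spy]]] [NP [Pron it]]]]]
The words 'the famous scope' are exhaustively dominated by a single NP node (built by NP → Det AP N), so they form a constituent.

Yes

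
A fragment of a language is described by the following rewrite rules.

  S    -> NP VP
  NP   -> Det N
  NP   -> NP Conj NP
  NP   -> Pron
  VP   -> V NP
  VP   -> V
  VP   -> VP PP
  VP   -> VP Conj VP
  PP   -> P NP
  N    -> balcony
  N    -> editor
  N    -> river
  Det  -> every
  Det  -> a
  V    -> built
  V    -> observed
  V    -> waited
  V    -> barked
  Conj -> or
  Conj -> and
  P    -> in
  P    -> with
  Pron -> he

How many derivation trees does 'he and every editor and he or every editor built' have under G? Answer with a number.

5

Two of the 5 distinct bracketings:
[S [NP [NP [Pron he]] [Conj and] [NP [NP [Det every] [N editor]] [Conj and] [NP [NP [Pron he]] [Conj or] [NP [Det every] [N editor]]]]] [VP [V built]]]
[S [NP [NP [Pron he]] [Conj and] [NP [NP [NP [Det every] [N editor]] [Conj and] [NP [Pron he]]] [Conj or] [NP [Det every] [N editor]]]] [VP [V built]]]
The trees differ in how a recursive rule is bracketed over the same span.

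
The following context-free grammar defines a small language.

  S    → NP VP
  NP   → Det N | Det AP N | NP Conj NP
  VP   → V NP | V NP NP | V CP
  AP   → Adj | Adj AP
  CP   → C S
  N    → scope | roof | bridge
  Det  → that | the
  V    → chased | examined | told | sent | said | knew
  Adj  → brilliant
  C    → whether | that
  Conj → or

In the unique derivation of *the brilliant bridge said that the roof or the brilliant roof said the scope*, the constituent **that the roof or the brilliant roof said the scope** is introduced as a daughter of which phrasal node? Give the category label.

VP

[S [NP [Det the] [AP [Adj brilliant]] [N bridge]] [VP [V said] [CP [C that] [S [NP [NP [Det the] [N roof]] [Conj or] [NP [Det the] [AP [Adj brilliant]] [N roof]]] [VP [V said] [NP [Det the] [N scope]]]]]]]
The span 'that the roof or the brilliant roof said the scope' is the CP node built by CP → C S.
Its mother is the VP built by VP → V CP.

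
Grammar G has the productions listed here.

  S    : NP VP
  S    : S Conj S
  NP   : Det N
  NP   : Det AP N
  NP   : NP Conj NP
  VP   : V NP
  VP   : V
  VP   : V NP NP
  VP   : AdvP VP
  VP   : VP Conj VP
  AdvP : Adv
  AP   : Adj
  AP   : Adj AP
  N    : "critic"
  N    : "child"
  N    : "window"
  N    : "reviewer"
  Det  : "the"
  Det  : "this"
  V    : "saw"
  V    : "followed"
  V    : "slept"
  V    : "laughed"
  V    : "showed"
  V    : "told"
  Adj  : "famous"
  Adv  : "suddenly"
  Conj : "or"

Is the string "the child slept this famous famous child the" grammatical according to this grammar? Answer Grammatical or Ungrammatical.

Ungrammatical

For S → NP VP, the only prefix that parses as NP is 'the child', but the remainder 'slept this famous famous child the' is not a VP under these rules. The alternative S rule S → S Conj S likewise has no satisfying split.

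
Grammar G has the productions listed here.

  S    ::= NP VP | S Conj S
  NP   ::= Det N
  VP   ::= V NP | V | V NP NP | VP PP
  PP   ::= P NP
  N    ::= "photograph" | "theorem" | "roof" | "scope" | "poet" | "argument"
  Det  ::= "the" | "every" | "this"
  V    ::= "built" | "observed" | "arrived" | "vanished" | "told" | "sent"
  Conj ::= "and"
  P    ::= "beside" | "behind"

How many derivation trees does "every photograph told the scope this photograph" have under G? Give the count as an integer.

[S [NP [Det every] [N photograph]] [VP [V told] [NP [Det the] [N scope]] [NP [Det this] [N photograph]]]]
No rule offers an alternative attachment or grouping for any span, so this is the only derivation.

1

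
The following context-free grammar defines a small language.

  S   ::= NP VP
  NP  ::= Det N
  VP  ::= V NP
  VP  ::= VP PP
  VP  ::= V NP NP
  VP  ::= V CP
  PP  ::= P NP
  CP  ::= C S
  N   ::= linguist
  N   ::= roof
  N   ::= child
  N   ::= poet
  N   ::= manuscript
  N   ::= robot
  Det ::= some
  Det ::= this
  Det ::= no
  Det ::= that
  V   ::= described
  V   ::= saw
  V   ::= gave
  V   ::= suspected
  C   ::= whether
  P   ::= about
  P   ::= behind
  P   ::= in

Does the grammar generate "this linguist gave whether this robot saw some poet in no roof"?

Grammatical

[S [NP [Det this] [N linguist]] [VP [VP [V gave] [CP [C whether] [S [NP [Det this] [N robot]] [VP [V saw] [NP [Det some] [N poet]]]]]] [PP [P in] [NP [Det no] [N roof]]]]]
The bracketing above is licensed at every node by one of the given productions, with S at the root.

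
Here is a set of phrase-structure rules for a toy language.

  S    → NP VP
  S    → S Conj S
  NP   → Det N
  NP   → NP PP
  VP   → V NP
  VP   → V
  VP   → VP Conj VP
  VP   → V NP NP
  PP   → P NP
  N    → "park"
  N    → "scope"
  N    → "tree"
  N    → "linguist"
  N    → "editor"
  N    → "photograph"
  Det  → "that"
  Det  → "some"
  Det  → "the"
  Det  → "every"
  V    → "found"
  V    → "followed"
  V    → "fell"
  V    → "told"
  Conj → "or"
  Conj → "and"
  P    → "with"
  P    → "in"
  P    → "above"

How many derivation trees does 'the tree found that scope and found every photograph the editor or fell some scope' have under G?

2

The two bracketings:
[S [NP [Det the] [N tree]] [VP [VP [V found] [NP [Det that] [N scope]]] [Conj and] [VP [VP [V found] [NP [Det every] [N photograph]] [NP [Det the] [N editor]]] [Conj or] [VP [V fell] [NP [Det some] [N scope]]]]]]
[S [NP [Det the] [N tree]] [VP [VP [VP [V found] [NP [Det that] [N scope]]] [Conj and] [VP [V found] [NP [Det every] [N photograph]] [NP [Det the] [N editor]]]] [Conj or] [VP [V fell] [NP [Det some] [N scope]]]]]
The trees differ in how a recursive rule is bracketed over the same span.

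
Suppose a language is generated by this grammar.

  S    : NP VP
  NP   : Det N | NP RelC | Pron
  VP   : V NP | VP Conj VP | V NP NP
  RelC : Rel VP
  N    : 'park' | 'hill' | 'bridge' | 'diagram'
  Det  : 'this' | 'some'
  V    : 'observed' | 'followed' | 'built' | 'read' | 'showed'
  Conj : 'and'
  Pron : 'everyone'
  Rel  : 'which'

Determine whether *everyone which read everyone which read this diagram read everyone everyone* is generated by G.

[S [NP [NP [Pron everyone]] [RelC [Rel which] [VP [V read] [NP [NP [Pron everyone]] [RelC [Rel which] [VP [V read] [NP [Det this] [N diagram]]]]]]]] [VP [V read] [NP [Pron everyone]] [NP [Pron everyone]]]]
Each bracket corresponds to one application of a listed rule, so the string is derivable from S.

Grammatical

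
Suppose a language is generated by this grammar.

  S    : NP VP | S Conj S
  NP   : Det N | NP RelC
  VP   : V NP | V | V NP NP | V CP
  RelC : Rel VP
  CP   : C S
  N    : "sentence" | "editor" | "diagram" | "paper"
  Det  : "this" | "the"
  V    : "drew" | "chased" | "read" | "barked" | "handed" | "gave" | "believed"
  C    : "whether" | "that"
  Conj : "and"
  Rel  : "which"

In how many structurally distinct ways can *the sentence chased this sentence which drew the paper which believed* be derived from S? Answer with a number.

Two of the 3 distinct bracketings:
[S [NP [Det the] [N sentence]] [VP [V chased] [NP [NP [Det this] [N sentence]] [RelC [Rel which] [VP [V drew] [NP [NP [Det the] [N paper]] [RelC [Rel which] [VP [V believed]]]]]]]]]
[S [NP [Det the] [N sentence]] [VP [V chased] [NP [NP [NP [Det this] [N sentence]] [RelC [Rel which] [VP [V drew] [NP [Det the] [N paper]]]]] [RelC [Rel which] [VP [V believed]]]]]]
The trees differ in how a recursive rule is bracketed over the same span.

3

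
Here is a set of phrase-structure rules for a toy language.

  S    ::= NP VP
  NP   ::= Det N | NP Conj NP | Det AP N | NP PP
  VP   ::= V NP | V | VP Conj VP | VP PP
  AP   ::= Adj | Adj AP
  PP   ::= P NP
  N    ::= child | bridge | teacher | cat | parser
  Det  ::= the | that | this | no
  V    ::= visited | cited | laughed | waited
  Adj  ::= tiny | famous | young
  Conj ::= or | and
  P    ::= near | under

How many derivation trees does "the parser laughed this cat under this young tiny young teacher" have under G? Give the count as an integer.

2

The two bracketings:
[S [NP [Det the] [N parser]] [VP [V laughed] [NP [NP [Det this] [N cat]] [PP [P under] [NP [Det this] [AP [Adj young] [AP [Adj tiny] [AP [Adj young]]]] [N teacher]]]]]]
[S [NP [Det the] [N parser]] [VP [VP [V laughed] [NP [Det this] [N cat]]] [PP [P under] [NP [Det this] [AP [Adj young] [AP [Adj tiny] [AP [Adj young]]]] [N teacher]]]]]
The difference turns on whether NP → NP PP is used at the relevant span, versus an alternative expansion of NP.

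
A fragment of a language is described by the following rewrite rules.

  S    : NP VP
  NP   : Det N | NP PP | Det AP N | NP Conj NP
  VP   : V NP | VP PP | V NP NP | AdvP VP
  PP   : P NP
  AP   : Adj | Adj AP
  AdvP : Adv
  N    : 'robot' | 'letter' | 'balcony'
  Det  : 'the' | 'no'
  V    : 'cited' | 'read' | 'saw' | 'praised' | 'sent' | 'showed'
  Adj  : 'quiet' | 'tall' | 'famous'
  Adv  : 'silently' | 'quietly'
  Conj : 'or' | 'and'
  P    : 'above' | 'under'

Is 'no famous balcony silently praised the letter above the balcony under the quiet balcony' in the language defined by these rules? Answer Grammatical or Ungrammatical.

Grammatical

[S [NP [Det no] [AP [Adj famous]] [N balcony]] [VP [VP [AdvP [Adv silently]] [VP [V praised] [NP [Det the] [N letter]]]] [PP [P above] [NP [NP [Det the] [N balcony]] [PP [P under] [NP [Det the] [AP [Adj quiet]] [N balcony]]]]]]]
Every word is introduced by a lexical rule and the phrasal rules combine the resulting categories into a single S.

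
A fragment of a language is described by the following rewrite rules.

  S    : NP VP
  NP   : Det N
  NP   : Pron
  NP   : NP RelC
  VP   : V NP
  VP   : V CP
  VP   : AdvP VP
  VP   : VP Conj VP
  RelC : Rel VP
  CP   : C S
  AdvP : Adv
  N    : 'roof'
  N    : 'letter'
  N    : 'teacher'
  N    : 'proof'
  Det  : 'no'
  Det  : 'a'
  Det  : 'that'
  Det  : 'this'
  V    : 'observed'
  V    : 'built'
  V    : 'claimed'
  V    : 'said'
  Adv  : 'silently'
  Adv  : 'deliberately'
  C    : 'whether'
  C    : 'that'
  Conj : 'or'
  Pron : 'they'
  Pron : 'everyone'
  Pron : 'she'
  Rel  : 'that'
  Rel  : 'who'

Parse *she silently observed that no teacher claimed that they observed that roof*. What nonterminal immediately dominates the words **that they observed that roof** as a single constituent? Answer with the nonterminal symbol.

CP

[S [NP [Pron she]] [VP [AdvP [Adv silently]] [VP [V observed] [CP [C that] [S [NP [Det no] [N teacher]] [VP [V claimed] [CP [C that] [S [NP [Pron they]] [VP [V observed] [NP [Det that] [N roof]]]]]]]]]]]
The span 'that they observed that roof' is the CP node built by CP → C S.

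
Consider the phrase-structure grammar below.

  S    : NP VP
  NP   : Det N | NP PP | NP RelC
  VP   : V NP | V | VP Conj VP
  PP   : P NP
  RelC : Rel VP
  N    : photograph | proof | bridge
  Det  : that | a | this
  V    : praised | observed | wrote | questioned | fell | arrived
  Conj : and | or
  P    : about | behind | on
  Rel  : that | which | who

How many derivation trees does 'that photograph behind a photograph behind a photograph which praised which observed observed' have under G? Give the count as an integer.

Two of the 9 distinct bracketings:
[S [NP [NP [Det that] [N photograph]] [PP [P behind] [NP [NP [Det a] [N photograph]] [PP [P behind] [NP [NP [NP [Det a] [N photograph]] [RelC [Rel which] [VP [V praised]]]] [RelC [Rel which] [VP [V observed]]]]]]]] [VP [V observed]]]
[S [NP [NP [Det that] [N photograph]] [PP [P behind] [NP [NP [NP [Det a] [N photograph]] [PP [P behind] [NP [NP [Det a] [N photograph]] [RelC [Rel which] [VP [V praised]]]]]] [RelC [Rel which] [VP [V observed]]]]]] [VP [V observed]]]
The trees differ in how a recursive rule is bracketed over the same span.

9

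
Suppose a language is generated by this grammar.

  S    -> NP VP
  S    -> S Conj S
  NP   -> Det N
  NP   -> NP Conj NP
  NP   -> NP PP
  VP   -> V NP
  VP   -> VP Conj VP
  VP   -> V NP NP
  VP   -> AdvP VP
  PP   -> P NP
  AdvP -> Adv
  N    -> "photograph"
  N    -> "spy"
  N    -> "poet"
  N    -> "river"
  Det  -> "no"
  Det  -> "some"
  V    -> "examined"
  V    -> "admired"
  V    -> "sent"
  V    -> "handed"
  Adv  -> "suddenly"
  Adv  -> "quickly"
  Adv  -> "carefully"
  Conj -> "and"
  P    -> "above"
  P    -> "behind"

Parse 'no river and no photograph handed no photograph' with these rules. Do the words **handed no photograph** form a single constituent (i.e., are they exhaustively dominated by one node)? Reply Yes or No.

[S [NP [NP [Det no] [N river]] [Conj and] [NP [Det no] [N photograph]]] [VP [V handed] [NP [Det no] [N photograph]]]]
The words 'handed no photograph' are exhaustively dominated by a single VP node (built by VP → V NP), so they form a constituent.

Yes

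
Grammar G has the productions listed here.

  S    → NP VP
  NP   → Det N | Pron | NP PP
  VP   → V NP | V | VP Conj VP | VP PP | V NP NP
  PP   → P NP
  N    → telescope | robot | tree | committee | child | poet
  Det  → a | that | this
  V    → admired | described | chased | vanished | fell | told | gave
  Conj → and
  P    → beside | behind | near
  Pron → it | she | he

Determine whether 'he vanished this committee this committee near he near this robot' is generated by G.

[S [NP [Pron he]] [VP [VP [V vanished] [NP [Det this] [N committee]] [NP [Det this] [N committee]]] [PP [P near] [NP [NP [Pron he]] [PP [P near] [NP [Det this] [N robot]]]]]]]
Each bracket corresponds to one application of a listed rule, so the string is derivable from S.

Grammatical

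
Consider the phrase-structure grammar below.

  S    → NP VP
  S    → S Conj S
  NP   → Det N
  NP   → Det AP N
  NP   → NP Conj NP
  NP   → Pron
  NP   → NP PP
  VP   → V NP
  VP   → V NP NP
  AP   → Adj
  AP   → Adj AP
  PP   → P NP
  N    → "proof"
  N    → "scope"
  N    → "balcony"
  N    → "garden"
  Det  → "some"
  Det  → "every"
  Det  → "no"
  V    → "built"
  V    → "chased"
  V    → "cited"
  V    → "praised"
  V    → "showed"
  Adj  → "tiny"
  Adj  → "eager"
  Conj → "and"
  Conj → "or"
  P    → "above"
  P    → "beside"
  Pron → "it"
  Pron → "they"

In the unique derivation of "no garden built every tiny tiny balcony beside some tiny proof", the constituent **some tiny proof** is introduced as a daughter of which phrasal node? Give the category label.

PP

[S [NP [Det no] [N garden]] [VP [V built] [NP [NP [Det every] [AP [Adj tiny] [AP [Adj tiny]]] [N balcony]] [PP [P beside] [NP [Det some] [AP [Adj tiny]] [N proof]]]]]]
The span 'some tiny proof' is the NP node built by NP → Det AP N.
Its mother is the PP built by PP → P NP.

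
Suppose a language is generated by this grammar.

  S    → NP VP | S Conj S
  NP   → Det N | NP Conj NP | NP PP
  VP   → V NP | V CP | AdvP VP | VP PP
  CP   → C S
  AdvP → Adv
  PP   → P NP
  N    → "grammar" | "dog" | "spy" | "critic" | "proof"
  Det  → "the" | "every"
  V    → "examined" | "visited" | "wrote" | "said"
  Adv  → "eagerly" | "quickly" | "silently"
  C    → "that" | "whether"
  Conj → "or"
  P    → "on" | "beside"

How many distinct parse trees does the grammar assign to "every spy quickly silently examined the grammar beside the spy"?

4

Two of the 4 distinct bracketings:
[S [NP [Det every] [N spy]] [VP [AdvP [Adv quickly]] [VP [AdvP [Adv silently]] [VP [V examined] [NP [NP [Det the] [N grammar]] [PP [P beside] [NP [Det the] [N spy]]]]]]]]
[S [NP [Det every] [N spy]] [VP [AdvP [Adv quickly]] [VP [AdvP [Adv silently]] [VP [VP [V examined] [NP [Det the] [N grammar]]] [PP [P beside] [NP [Det the] [N spy]]]]]]]
The difference turns on whether NP → NP PP is used at the relevant span, versus an alternative expansion of NP.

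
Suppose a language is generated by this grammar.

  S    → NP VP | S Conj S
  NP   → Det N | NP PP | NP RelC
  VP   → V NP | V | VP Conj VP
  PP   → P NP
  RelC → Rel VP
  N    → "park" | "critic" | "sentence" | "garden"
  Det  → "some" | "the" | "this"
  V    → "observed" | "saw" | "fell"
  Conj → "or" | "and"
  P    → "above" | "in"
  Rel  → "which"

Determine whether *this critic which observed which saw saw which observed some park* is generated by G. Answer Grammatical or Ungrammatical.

Ungrammatical

For S → NP VP, every NP-prefix leaves a non-VP remainder: after 'this critic' the remainder is not a VP; after 'this critic which observed' the remainder is not a VP; after 'this critic which observed which saw' the remainder is not a VP. The alternative S rule S → S Conj S likewise has no satisfying split.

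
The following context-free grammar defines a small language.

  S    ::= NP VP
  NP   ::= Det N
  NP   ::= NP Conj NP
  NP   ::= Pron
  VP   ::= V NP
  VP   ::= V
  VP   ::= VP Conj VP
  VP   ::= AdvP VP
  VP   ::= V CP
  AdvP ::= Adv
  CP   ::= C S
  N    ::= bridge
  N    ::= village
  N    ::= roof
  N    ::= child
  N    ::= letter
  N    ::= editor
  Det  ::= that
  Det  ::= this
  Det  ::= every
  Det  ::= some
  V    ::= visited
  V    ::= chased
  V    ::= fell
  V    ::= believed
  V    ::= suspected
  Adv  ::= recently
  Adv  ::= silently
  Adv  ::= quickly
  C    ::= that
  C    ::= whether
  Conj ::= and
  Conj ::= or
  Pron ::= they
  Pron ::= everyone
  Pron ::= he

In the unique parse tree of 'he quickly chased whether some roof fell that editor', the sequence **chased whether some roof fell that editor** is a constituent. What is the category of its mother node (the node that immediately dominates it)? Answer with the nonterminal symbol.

[S [NP [Pron he]] [VP [AdvP [Adv quickly]] [VP [V chased] [CP [C whether] [S [NP [Det some] [N roof]] [VP [V fell] [NP [Det that] [N editor]]]]]]]]
The span 'chased whether some roof fell that editor' is the VP node built by VP → V CP.
Its mother is the VP built by VP → AdvP VP.

VP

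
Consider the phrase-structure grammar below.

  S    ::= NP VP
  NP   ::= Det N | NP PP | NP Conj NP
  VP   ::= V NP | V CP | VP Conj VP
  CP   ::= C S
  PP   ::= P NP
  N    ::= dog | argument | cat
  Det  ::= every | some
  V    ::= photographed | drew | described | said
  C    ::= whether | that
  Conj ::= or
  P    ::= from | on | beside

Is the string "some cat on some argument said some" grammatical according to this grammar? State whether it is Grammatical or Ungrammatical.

Ungrammatical

For S → NP VP, every NP-prefix leaves a non-VP remainder: after 'some cat' the remainder is not a VP; after 'some cat on some argument' the remainder is not a VP.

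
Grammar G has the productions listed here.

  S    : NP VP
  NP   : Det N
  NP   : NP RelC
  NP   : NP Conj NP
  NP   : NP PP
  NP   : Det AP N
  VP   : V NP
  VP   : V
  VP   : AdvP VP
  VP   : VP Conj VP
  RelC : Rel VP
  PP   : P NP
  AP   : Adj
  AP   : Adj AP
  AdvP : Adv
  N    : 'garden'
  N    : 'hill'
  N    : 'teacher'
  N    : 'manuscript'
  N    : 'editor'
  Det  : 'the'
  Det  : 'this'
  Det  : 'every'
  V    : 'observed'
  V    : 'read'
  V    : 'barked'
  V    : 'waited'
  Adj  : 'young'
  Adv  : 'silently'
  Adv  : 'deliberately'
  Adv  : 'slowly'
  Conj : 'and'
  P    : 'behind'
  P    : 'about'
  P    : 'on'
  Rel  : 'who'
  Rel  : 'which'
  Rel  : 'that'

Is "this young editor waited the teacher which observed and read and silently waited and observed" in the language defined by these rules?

S
  NP
    Det: this
    AP
      Adj: young
    N: editor
  VP
    V: waited
    NP
      NP
        Det: the
        N: teacher
      RelC
        Rel: which
        VP
          VP
            V: observed
          Conj: and
          VP
            VP
              V: read
            Conj: and
            VP
              AdvP
                Adv: silently
              VP
                VP
                  V: waited
                Conj: and
                VP
                  V: observed
Each bracket corresponds to one application of a listed rule, so the string is derivable from S.

Grammatical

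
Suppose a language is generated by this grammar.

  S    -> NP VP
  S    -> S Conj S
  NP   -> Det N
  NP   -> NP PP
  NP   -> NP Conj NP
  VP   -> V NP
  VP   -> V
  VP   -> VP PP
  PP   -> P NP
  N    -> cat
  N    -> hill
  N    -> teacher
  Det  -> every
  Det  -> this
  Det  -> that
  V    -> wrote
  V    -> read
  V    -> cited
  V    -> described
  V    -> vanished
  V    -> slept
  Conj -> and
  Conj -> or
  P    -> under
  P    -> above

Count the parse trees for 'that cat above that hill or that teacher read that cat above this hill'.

Two of the 4 distinct bracketings:
[S [NP [NP [Det that] [N cat]] [PP [P above] [NP [NP [Det that] [N hill]] [Conj or] [NP [Det that] [N teacher]]]]] [VP [V read] [NP [NP [Det that] [N cat]] [PP [P above] [NP [Det this] [N hill]]]]]]
[S [NP [NP [Det that] [N cat]] [PP [P above] [NP [NP [Det that] [N hill]] [Conj or] [NP [Det that] [N teacher]]]]] [VP [VP [V read] [NP [Det that] [N cat]]] [PP [P above] [NP [Det this] [N hill]]]]]
The difference turns on whether VP → VP PP is used at the relevant span, versus an alternative expansion of VP.

4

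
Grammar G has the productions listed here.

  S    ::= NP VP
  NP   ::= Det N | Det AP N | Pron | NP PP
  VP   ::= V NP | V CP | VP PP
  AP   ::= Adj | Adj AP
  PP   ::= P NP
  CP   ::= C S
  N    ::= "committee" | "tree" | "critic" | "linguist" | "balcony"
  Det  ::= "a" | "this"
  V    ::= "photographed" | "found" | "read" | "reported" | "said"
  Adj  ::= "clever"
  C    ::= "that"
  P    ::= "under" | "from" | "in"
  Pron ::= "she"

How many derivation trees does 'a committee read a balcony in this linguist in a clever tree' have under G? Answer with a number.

5

Two of the 5 distinct bracketings:
[S [NP [Det a] [N committee]] [VP [V read] [NP [NP [Det a] [N balcony]] [PP [P in] [NP [NP [Det this] [N linguist]] [PP [P in] [NP [Det a] [AP [Adj clever]] [N tree]]]]]]]]
[S [NP [Det a] [N committee]] [VP [V read] [NP [NP [NP [Det a] [N balcony]] [PP [P in] [NP [Det this] [N linguist]]]] [PP [P in] [NP [Det a] [AP [Adj clever]] [N tree]]]]]]
The trees differ in how a recursive rule is bracketed over the same span.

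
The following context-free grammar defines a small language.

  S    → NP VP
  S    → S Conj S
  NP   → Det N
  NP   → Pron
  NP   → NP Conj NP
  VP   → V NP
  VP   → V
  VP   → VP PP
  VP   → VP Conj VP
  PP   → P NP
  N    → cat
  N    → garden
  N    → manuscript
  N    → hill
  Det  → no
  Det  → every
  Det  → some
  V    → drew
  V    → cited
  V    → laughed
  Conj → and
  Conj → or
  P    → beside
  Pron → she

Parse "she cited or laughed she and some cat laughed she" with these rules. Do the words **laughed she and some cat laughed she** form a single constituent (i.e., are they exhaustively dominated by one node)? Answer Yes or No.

[S [S [NP [Pron she]] [VP [VP [V cited]] [Conj or] [VP [V laughed] [NP [Pron she]]]]] [Conj and] [S [NP [Det some] [N cat]] [VP [V laughed] [NP [Pron she]]]]]
The smallest constituent containing 'laughed she and some cat laughed she' is the S spanning 'she cited or laughed she and some cat laughed she'; no single node in the tree dominates exactly the given words.

No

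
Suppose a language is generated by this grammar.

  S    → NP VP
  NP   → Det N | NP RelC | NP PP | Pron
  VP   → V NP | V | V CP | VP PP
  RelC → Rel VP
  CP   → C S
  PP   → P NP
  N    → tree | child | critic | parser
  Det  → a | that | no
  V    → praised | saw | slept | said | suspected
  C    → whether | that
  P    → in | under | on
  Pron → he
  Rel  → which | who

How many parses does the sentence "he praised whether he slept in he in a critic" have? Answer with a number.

Two of the 5 distinct bracketings:
[S [NP [Pron he]] [VP [V praised] [CP [C whether] [S [NP [Pron he]] [VP [VP [V slept]] [PP [P in] [NP [NP [Pron he]] [PP [P in] [NP [Det a] [N critic]]]]]]]]]]
[S [NP [Pron he]] [VP [V praised] [CP [C whether] [S [NP [Pron he]] [VP [VP [VP [V slept]] [PP [P in] [NP [Pron he]]]] [PP [P in] [NP [Det a] [N critic]]]]]]]]
The difference turns on whether NP → NP PP is used at the relevant span, versus an alternative expansion of NP.

5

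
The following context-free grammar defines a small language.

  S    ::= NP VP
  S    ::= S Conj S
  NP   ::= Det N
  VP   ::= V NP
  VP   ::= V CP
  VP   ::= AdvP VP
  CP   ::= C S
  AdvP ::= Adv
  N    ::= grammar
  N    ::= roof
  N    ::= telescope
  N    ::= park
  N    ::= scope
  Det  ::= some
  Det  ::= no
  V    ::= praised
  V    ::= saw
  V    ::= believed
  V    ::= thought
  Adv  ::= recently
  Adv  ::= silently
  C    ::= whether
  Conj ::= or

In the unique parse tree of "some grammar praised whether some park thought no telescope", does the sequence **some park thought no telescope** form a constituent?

[S [NP [Det some] [N grammar]] [VP [V praised] [CP [C whether] [S [NP [Det some] [N park]] [VP [V thought] [NP [Det no] [N telescope]]]]]]]
The words 'some park thought no telescope' are exhaustively dominated by a single S node (built by S → NP VP), so they form a constituent.

Yes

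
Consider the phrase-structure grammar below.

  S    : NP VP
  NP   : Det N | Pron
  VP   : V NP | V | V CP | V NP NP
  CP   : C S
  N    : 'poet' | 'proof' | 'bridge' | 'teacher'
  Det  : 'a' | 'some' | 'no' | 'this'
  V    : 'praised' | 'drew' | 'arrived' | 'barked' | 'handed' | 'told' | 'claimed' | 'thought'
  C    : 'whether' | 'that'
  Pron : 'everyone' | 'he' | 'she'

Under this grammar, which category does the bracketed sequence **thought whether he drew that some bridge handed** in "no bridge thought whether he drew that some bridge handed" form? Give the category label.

VP

S
  NP
    Det: no
    N: bridge
  VP
    V: thought
    CP
      C: whether
      S
        NP
          Pron: he
        VP
          V: drew
          CP
            C: that
            S
              NP
                Det: some
                N: bridge
              VP
                V: handed
The span 'thought whether he drew that some bridge handed' is the VP node built by VP → V CP.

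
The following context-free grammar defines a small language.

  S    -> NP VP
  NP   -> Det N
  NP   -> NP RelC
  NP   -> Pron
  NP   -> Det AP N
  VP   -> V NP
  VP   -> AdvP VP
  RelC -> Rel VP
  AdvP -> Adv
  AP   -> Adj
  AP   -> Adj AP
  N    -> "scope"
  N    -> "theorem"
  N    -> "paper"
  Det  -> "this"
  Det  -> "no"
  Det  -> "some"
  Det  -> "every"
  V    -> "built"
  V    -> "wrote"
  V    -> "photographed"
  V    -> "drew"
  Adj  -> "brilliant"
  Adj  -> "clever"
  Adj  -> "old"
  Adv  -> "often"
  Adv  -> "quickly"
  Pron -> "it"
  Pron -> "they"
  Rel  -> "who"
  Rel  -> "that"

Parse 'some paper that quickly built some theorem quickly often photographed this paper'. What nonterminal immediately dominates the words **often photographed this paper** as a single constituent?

VP

[S [NP [NP [Det some] [N paper]] [RelC [Rel that] [VP [AdvP [Adv quickly]] [VP [V built] [NP [Det some] [N theorem]]]]]] [VP [AdvP [Adv quickly]] [VP [AdvP [Adv often]] [VP [V photographed] [NP [Det this] [N paper]]]]]]
The span 'often photographed this paper' is the VP node built by VP → AdvP VP.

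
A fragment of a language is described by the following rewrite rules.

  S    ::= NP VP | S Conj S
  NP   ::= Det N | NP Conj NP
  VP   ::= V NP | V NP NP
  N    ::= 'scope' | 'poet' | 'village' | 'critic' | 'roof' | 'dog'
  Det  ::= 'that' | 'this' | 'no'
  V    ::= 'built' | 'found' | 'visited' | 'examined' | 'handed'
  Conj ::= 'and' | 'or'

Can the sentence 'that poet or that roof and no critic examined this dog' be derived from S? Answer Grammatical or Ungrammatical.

S
  NP
    NP
      Det: that
      N: poet
    Conj: or
    NP
      NP
        Det: that
        N: roof
      Conj: and
      NP
        Det: no
        N: critic
  VP
    V: examined
    NP
      Det: this
      N: dog
Each bracket corresponds to one application of a listed rule, so the string is derivable from S.

Grammatical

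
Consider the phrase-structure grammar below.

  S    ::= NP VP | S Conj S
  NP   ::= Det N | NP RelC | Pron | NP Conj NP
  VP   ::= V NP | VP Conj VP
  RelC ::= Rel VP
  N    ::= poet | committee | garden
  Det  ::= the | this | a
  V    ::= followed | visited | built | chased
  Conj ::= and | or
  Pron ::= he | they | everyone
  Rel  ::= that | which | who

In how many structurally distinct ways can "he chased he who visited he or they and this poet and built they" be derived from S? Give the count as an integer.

Two of the 7 distinct bracketings:
[S [NP [Pron he]] [VP [V chased] [NP [NP [Pron he]] [RelC [Rel who] [VP [VP [V visited] [NP [NP [Pron he]] [Conj or] [NP [NP [Pron they]] [Conj and] [NP [Det this] [N poet]]]]] [Conj and] [VP [V built] [NP [Pron they]]]]]]]]
[S [NP [Pron he]] [VP [V chased] [NP [NP [Pron he]] [RelC [Rel who] [VP [VP [V visited] [NP [NP [NP [Pron he]] [Conj or] [NP [Pron they]]] [Conj and] [NP [Det this] [N poet]]]] [Conj and] [VP [V built] [NP [Pron they]]]]]]]]
The trees differ in how a recursive rule is bracketed over the same span.

7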